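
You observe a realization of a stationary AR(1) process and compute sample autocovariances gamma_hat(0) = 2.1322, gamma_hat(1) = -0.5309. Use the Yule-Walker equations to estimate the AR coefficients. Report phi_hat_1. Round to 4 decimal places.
\hat\phi_{1} = -0.2490

The Yule-Walker equations for an AR(p) process read, in matrix form,
  Gamma_p phi = r_p,   with   (Gamma_p)_{ij} = gamma(|i - j|),
                       (r_p)_i = gamma(i),   i,j = 1..p.
Substitute the sample gammas (Toeplitz matrix and right-hand side of size 1):
  Gamma_p = [[2.1322]]
  r_p     = [-0.5309]
With p = 1 this is the single equation gamma(0) phi_1 = gamma(1):
  phi_hat_1 = gamma(1) / gamma(0) = -0.5309 / 2.1322 = -0.2490.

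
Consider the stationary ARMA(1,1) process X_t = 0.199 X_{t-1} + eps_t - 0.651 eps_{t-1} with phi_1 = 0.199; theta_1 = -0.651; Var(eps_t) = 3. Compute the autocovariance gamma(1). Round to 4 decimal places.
\gamma(1) = -1.2290

Multiply the model equation by X_{t-k} and take expectations. With theta_0 = psi_0 = 1 and psi_j the MA(infinity) weights, this gives
  gamma(k) - sum_i phi_i gamma(k-i) = c_k,
  c_k = sigma^2 * sum_{j=k..q} theta_j psi_{j-k}   (c_k = 0 for k > q),
using gamma(-m) = gamma(m).
psi-weights needed (psi_j = theta_j + sum_i phi_i psi_{j-i}):
  psi_1 = theta_1 + phi_1 = -0.651 + (0.199) = -0.452
Right-hand sides:
  c_0 = sigma^2 (1 + theta_1 psi_1) = 3 * (1 + (-0.651)(-0.452)) = 3 * 1.294252 = 3.882756
  c_1 = sigma^2 theta_1 = 3 * (-0.651) = -1.953
  c_2 = 0
Equations for k = 0 and k = 1 (AR order 1):
  gamma(0) = phi_1 gamma(1) + c_0
  gamma(1) = phi_1 gamma(0) + c_1
Substituting the second into the first: gamma(0) (1 - phi_1^2) = c_0 + phi_1 c_1, so
  gamma(0) = (c_0 + phi_1 c_1) / (1 - phi_1^2) = (3.882756 + (0.199)(-1.953)) / (1 - (0.199)^2) = 3.494109 / 0.960399 = 3.638185.
  gamma(1) = phi_1 gamma(0) + c_1 = (0.199)(3.638185) + (-1.953) = -1.229001.
Therefore gamma(1) = -1.2290 (to 4 decimal places).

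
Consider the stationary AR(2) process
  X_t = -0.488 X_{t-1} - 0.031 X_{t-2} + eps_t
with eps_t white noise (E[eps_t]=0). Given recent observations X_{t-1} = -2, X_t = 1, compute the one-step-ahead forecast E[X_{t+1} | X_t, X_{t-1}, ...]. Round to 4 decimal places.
E[X_{t+1} \mid \mathcal F_t] = -0.4260

For an AR(p) model X_t = c + sum_i phi_i X_{t-i} + eps_t, the
one-step-ahead conditional mean is
  E[X_{t+1} | X_t, ...] = c + sum_i phi_i X_{t+1-i}.
Substitute known values:
  E[X_{t+1} | ...] = (-0.488) * (1) + (-0.031) * (-2)
                   = -0.4260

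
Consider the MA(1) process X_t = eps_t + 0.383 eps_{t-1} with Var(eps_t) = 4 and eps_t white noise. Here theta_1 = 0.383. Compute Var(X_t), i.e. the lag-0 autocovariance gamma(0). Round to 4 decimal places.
\gamma(0) = 4.5868

For an MA(q) process X_t = eps_t + sum_i theta_i eps_{t-i} with
Var(eps_t) = sigma^2, the variance is
  gamma(0) = sigma^2 * (1 + sum_i theta_i^2).
  sum_i theta_i^2 = (0.383)^2 = 0.146689.
  gamma(0) = 4 * (1 + 0.146689) = 4 * 1.146689 = 4.586756, which rounds to 4.5868.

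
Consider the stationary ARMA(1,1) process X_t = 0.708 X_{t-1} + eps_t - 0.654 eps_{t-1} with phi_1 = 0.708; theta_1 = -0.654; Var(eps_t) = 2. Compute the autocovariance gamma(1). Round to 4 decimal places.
\gamma(1) = 0.1163

Multiply the model equation by X_{t-k} and take expectations. With theta_0 = psi_0 = 1 and psi_j the MA(infinity) weights, this gives
  gamma(k) - sum_i phi_i gamma(k-i) = c_k,
  c_k = sigma^2 * sum_{j=k..q} theta_j psi_{j-k}   (c_k = 0 for k > q),
using gamma(-m) = gamma(m).
psi-weights needed (psi_j = theta_j + sum_i phi_i psi_{j-i}):
  psi_1 = theta_1 + phi_1 = -0.654 + (0.708) = 0.054
Right-hand sides:
  c_0 = sigma^2 (1 + theta_1 psi_1) = 2 * (1 + (-0.654)(0.054)) = 2 * 0.964684 = 1.929368
  c_1 = sigma^2 theta_1 = 2 * (-0.654) = -1.308
  c_2 = 0
Equations for k = 0 and k = 1 (AR order 1):
  gamma(0) = phi_1 gamma(1) + c_0
  gamma(1) = phi_1 gamma(0) + c_1
Substituting the second into the first: gamma(0) (1 - phi_1^2) = c_0 + phi_1 c_1, so
  gamma(0) = (c_0 + phi_1 c_1) / (1 - phi_1^2) = (1.929368 + (0.708)(-1.308)) / (1 - (0.708)^2) = 1.003304 / 0.498736 = 2.011694.
  gamma(1) = phi_1 gamma(0) + c_1 = (0.708)(2.011694) + (-1.308) = 0.116279.
Therefore gamma(1) = 0.1163 (to 4 decimal places).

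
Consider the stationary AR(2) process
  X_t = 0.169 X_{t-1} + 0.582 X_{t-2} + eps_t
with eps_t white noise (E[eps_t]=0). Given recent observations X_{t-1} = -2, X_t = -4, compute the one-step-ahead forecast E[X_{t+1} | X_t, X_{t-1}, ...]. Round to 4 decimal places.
E[X_{t+1} \mid \mathcal F_t] = -1.8400

For an AR(p) model X_t = c + sum_i phi_i X_{t-i} + eps_t, the
one-step-ahead conditional mean is
  E[X_{t+1} | X_t, ...] = c + sum_i phi_i X_{t+1-i}.
Substitute known values:
  E[X_{t+1} | ...] = (0.169) * (-4) + (0.582) * (-2)
                   = -1.8400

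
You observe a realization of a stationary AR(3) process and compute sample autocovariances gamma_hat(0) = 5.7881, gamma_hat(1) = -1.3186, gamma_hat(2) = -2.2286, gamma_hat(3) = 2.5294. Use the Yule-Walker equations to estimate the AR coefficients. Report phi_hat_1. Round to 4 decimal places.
\hat\phi_{1} = -0.2070

The Yule-Walker equations for an AR(p) process read, in matrix form,
  Gamma_p phi = r_p,   with   (Gamma_p)_{ij} = gamma(|i - j|),
                       (r_p)_i = gamma(i),   i,j = 1..p.
Substitute the sample gammas (Toeplitz matrix and right-hand side of size 3):
  Gamma_p = [[5.7881, -1.3186, -2.2286], [-1.3186, 5.7881, -1.3186], [-2.2286, -1.3186, 5.7881]]
  r_p     = [-1.3186, -2.2286, 2.5294]
Written out (R1..R3):
  (R1) 5.7881 phi_1 - 1.3186 phi_2 - 2.2286 phi_3 = -1.3186
  (R2) -1.3186 phi_1 + 5.7881 phi_2 - 1.3186 phi_3 = -2.2286
  (R3) -2.2286 phi_1 - 1.3186 phi_2 + 5.7881 phi_3 = 2.5294
Gaussian elimination:
  R2 <- R2 - (-1.3186/5.7881) R1 = R2 - (-0.227812) R1:  5.487707 phi_2 - 1.826302 phi_3 = -2.528993
  R3 <- R3 - (-2.2286/5.7881) R1 = R3 - (-0.385031) R1:  -1.826302 phi_2 + 4.930019 phi_3 = 2.021698
  R3 <- R3 - (-1.826302/5.487707) R2 = R3 - (-0.332799) R2:  4.322228 phi_3 = 1.180052
Back-substitution:
  phi_hat_3 = 1.180052 / 4.322228 = 0.273019
  phi_hat_2 = (-2.528993 - (-1.826302)(0.273019)) / 5.487707 = -0.369986
  phi_hat_1 = (-1.3186 - (-1.3186)(-0.369986) - (-2.2286)(0.273019)) / 5.7881 = -0.206979
So phi_hat = [-0.2070, -0.3700, 0.2730].
Therefore phi_hat_1 = -0.2070.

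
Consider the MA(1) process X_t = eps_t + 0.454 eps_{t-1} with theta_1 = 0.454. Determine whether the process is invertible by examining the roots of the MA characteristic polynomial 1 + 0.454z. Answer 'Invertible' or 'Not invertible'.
\text{Invertible}

The MA(q) characteristic polynomial is P(z) = 1 + 0.454z.
Invertibility requires all roots to lie outside the unit circle, i.e. |z| > 1 for every root.
This is linear in z: 1 + (0.454) z = 0  =>  z = -1/(0.454) = -2.202643,  |z| = 2.202643.
Moduli of all roots: 2.2026.
All moduli strictly greater than 1? Yes.
Verdict: Invertible.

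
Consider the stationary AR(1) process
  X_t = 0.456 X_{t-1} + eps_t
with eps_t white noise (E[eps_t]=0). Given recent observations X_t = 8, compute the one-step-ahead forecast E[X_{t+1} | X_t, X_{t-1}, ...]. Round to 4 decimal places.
E[X_{t+1} \mid \mathcal F_t] = 3.6480

For an AR(p) model X_t = c + sum_i phi_i X_{t-i} + eps_t, the
one-step-ahead conditional mean is
  E[X_{t+1} | X_t, ...] = c + sum_i phi_i X_{t+1-i}.
Substitute known values:
  E[X_{t+1} | ...] = (0.456) * (8)
                   = 3.6480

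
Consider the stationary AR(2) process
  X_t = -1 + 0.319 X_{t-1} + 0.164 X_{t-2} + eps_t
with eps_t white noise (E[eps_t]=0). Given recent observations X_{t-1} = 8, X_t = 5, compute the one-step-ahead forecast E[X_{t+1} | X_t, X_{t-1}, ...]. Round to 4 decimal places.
E[X_{t+1} \mid \mathcal F_t] = 1.9070

For an AR(p) model X_t = c + sum_i phi_i X_{t-i} + eps_t, the
one-step-ahead conditional mean is
  E[X_{t+1} | X_t, ...] = c + sum_i phi_i X_{t+1-i}.
Substitute known values:
  E[X_{t+1} | ...] = -1 + (0.319) * (5) + (0.164) * (8)
                   = 1.9070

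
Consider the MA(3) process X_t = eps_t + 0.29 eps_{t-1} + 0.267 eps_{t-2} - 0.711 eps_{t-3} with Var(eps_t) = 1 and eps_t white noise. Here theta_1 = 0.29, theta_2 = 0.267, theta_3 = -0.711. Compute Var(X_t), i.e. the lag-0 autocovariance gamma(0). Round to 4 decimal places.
\gamma(0) = 1.6609

For an MA(q) process X_t = eps_t + sum_i theta_i eps_{t-i} with
Var(eps_t) = sigma^2, the variance is
  gamma(0) = sigma^2 * (1 + sum_i theta_i^2).
  sum_i theta_i^2 = (0.29)^2 + (0.267)^2 + (-0.711)^2 = 0.0841 + 0.071289 + 0.505521 = 0.66091.
  gamma(0) = 1 * (1 + 0.66091) = 1 * 1.66091 = 1.66091, which rounds to 1.6609.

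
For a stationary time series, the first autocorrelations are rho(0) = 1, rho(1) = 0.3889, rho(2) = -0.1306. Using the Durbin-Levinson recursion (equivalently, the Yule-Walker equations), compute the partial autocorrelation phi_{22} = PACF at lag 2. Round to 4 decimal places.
\phi_{22} = -0.3321

The PACF at lag k is phi_{kk}, the last component of the solution
to the Yule-Walker system G_k phi = r_k where
  (G_k)_{ij} = rho(|i - j|), (r_k)_i = rho(i), i,j = 1..k.
Equivalently, Durbin-Levinson gives phi_{kk} iteratively:
  phi_{11} = rho(1)
  phi_{kk} = [rho(k) - sum_{j=1..k-1} phi_{k-1,j} rho(k-j)]
            / [1 - sum_{j=1..k-1} phi_{k-1,j} rho(j)],
  phi_{k,j} = phi_{k-1,j} - phi_{kk} phi_{k-1,k-j},  j = 1..k-1.
Step k = 1:
  phi_11 = rho(1) = 0.3889.
Step k = 2:
  phi_22 = [rho(2) - phi_11 rho(1)] / [1 - phi_11 rho(1)] = [-0.1306 - (0.3889)(0.3889)] / [1 - (0.3889)(0.3889)]
         = -0.28184321 / 0.84875679 = -0.3321.
Therefore phi_{22} = -0.3321.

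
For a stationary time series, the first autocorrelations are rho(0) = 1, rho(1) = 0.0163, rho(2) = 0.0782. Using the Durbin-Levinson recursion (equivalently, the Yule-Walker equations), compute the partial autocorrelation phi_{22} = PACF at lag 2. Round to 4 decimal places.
\phi_{22} = 0.0780

The PACF at lag k is phi_{kk}, the last component of the solution
to the Yule-Walker system G_k phi = r_k where
  (G_k)_{ij} = rho(|i - j|), (r_k)_i = rho(i), i,j = 1..k.
Equivalently, Durbin-Levinson gives phi_{kk} iteratively:
  phi_{11} = rho(1)
  phi_{kk} = [rho(k) - sum_{j=1..k-1} phi_{k-1,j} rho(k-j)]
            / [1 - sum_{j=1..k-1} phi_{k-1,j} rho(j)],
  phi_{k,j} = phi_{k-1,j} - phi_{kk} phi_{k-1,k-j},  j = 1..k-1.
Step k = 1:
  phi_11 = rho(1) = 0.0163.
Step k = 2:
  phi_22 = [rho(2) - phi_11 rho(1)] / [1 - phi_11 rho(1)] = [0.0782 - (0.0163)(0.0163)] / [1 - (0.0163)(0.0163)]
         = 0.07793431 / 0.99973431 = 0.078.
Therefore phi_{22} = 0.0780.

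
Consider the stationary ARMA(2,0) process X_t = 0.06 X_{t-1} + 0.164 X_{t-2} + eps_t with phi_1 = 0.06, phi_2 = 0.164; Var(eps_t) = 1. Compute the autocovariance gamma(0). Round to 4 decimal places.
\gamma(0) = 1.0330

Multiply the model equation by X_{t-k} and take expectations. With theta_0 = psi_0 = 1 and psi_j the MA(infinity) weights, this gives
  gamma(k) - sum_i phi_i gamma(k-i) = c_k,
  c_k = sigma^2 * sum_{j=k..q} theta_j psi_{j-k}   (c_k = 0 for k > q),
using gamma(-m) = gamma(m).
Pure AR (q = 0): c_0 = sigma^2 = 1, c_k = 0 for k >= 1.
Equations for k = 0, 1, 2 (AR order 2, c_2 = 0):
  (E0) gamma(0) = phi_1 gamma(1) + phi_2 gamma(2) + c_0
  (E1) gamma(1) = phi_1 gamma(0) + phi_2 gamma(1) + c_1
  (E2) gamma(2) = phi_1 gamma(1) + phi_2 gamma(0)
From (E1): gamma(1) = A gamma(0) + B with
  A = phi_1 / (1 - phi_2) = 0.06 / 0.836 = 0.07177,   B = c_1 / (1 - phi_2) = 0 / 0.836 = 0.
Insert (E2) into (E0): gamma(0) (1 - phi_2^2) = phi_1 (1 + phi_2) gamma(1) + c_0.
  phi_1 (1 + phi_2) = (0.06)(1.164) = 0.06984,   1 - phi_2^2 = 0.973104.
Replace gamma(1) by A gamma(0) + B and collect gamma(0):
  gamma(0) [0.973104 - (0.06984)(0.07177)] = c_0 = 1
  gamma(0) * 0.968092 = 1
  gamma(0) = 1 / 0.968092 = 1.03296.
Therefore gamma(0) = 1.0330 (to 4 decimal places).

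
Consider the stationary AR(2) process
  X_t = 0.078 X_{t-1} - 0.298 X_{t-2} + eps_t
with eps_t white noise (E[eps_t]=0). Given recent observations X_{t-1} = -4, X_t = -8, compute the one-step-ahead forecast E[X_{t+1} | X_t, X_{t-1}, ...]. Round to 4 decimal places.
E[X_{t+1} \mid \mathcal F_t] = 0.5680

For an AR(p) model X_t = c + sum_i phi_i X_{t-i} + eps_t, the
one-step-ahead conditional mean is
  E[X_{t+1} | X_t, ...] = c + sum_i phi_i X_{t+1-i}.
Substitute known values:
  E[X_{t+1} | ...] = (0.078) * (-8) + (-0.298) * (-4)
                   = 0.5680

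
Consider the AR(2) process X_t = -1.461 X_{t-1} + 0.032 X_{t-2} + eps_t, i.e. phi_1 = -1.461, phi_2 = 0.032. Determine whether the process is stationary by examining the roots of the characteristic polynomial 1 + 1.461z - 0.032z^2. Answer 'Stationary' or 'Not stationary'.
\text{Not stationary}

The AR(p) characteristic polynomial is P(z) = 1 + 1.461z - 0.032z^2.
Stationarity requires all roots to lie outside the unit circle, i.e. |z| > 1 for every root.
Set 1 + (1.461) z + (-0.032) z^2 = 0, i.e. a z^2 + b z + c = 0 with a = -0.032, b = 1.461, c = 1.
Discriminant D = b^2 - 4ac = (1.461)^2 - 4*(-0.032)*1 = 2.134521 - (-0.128) = 2.262521.
D >= 0, so the roots are real: z = (-b +/- sqrt(D)) / (2a) = (-1.461 +/- 1.504168) / (-0.064).
  z_1 = (-1.461 + 1.504168) / (-0.064) = -0.6745,   |z_1| = 0.6745.
  z_2 = (-1.461 - 1.504168) / (-0.064) = 46.3307,   |z_2| = 46.3307.
Moduli of all roots: 0.6745, 46.3307.
All moduli strictly greater than 1? No.
Verdict: Not stationary.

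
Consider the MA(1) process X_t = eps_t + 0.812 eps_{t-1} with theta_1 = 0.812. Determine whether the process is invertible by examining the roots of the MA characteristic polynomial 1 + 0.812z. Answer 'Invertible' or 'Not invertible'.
\text{Invertible}

The MA(q) characteristic polynomial is P(z) = 1 + 0.812z.
Invertibility requires all roots to lie outside the unit circle, i.e. |z| > 1 for every root.
This is linear in z: 1 + (0.812) z = 0  =>  z = -1/(0.812) = -1.231527,  |z| = 1.231527.
Moduli of all roots: 1.2315.
All moduli strictly greater than 1? Yes.
Verdict: Invertible.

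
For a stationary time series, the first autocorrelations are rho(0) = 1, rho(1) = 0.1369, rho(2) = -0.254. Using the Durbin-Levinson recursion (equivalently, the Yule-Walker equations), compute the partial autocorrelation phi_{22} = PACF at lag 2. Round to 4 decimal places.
\phi_{22} = -0.2780

The PACF at lag k is phi_{kk}, the last component of the solution
to the Yule-Walker system G_k phi = r_k where
  (G_k)_{ij} = rho(|i - j|), (r_k)_i = rho(i), i,j = 1..k.
Equivalently, Durbin-Levinson gives phi_{kk} iteratively:
  phi_{11} = rho(1)
  phi_{kk} = [rho(k) - sum_{j=1..k-1} phi_{k-1,j} rho(k-j)]
            / [1 - sum_{j=1..k-1} phi_{k-1,j} rho(j)],
  phi_{k,j} = phi_{k-1,j} - phi_{kk} phi_{k-1,k-j},  j = 1..k-1.
Step k = 1:
  phi_11 = rho(1) = 0.1369.
Step k = 2:
  phi_22 = [rho(2) - phi_11 rho(1)] / [1 - phi_11 rho(1)] = [-0.254 - (0.1369)(0.1369)] / [1 - (0.1369)(0.1369)]
         = -0.27274161 / 0.98125839 = -0.278.
Therefore phi_{22} = -0.2780.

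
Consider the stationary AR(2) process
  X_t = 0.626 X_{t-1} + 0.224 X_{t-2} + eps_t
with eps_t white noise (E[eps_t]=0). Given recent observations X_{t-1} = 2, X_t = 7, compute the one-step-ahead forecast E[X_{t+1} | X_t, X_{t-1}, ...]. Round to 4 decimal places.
E[X_{t+1} \mid \mathcal F_t] = 4.8300

For an AR(p) model X_t = c + sum_i phi_i X_{t-i} + eps_t, the
one-step-ahead conditional mean is
  E[X_{t+1} | X_t, ...] = c + sum_i phi_i X_{t+1-i}.
Substitute known values:
  E[X_{t+1} | ...] = (0.626) * (7) + (0.224) * (2)
                   = 4.8300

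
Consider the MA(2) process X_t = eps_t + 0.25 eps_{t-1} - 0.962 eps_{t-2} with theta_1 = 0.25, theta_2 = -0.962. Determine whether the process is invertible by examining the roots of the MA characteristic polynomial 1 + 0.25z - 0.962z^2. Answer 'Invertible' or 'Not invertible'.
\text{Not invertible}

The MA(q) characteristic polynomial is P(z) = 1 + 0.25z - 0.962z^2.
Invertibility requires all roots to lie outside the unit circle, i.e. |z| > 1 for every root.
Set 1 + (0.25) z + (-0.962) z^2 = 0, i.e. a z^2 + b z + c = 0 with a = -0.962, b = 0.25, c = 1.
Discriminant D = b^2 - 4ac = (0.25)^2 - 4*(-0.962)*1 = 0.0625 - (-3.848) = 3.9105.
D >= 0, so the roots are real: z = (-b +/- sqrt(D)) / (2a) = (-0.25 +/- 1.977498) / (-1.924).
  z_1 = (-0.25 + 1.977498) / (-1.924) = -0.8979,   |z_1| = 0.8979.
  z_2 = (-0.25 - 1.977498) / (-1.924) = 1.1577,   |z_2| = 1.1577.
Moduli of all roots: 0.8979, 1.1577.
All moduli strictly greater than 1? No.
Verdict: Not invertible.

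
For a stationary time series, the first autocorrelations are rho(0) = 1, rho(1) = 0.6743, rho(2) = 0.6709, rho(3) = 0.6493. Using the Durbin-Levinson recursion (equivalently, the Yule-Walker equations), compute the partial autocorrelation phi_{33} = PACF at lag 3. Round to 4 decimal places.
\phi_{33} = 0.2370

The PACF at lag k is phi_{kk}, the last component of the solution
to the Yule-Walker system G_k phi = r_k where
  (G_k)_{ij} = rho(|i - j|), (r_k)_i = rho(i), i,j = 1..k.
Equivalently, Durbin-Levinson gives phi_{kk} iteratively:
  phi_{11} = rho(1)
  phi_{kk} = [rho(k) - sum_{j=1..k-1} phi_{k-1,j} rho(k-j)]
            / [1 - sum_{j=1..k-1} phi_{k-1,j} rho(j)],
  phi_{k,j} = phi_{k-1,j} - phi_{kk} phi_{k-1,k-j},  j = 1..k-1.
Step k = 1:
  phi_11 = rho(1) = 0.6743.
Step k = 2:
  phi_22 = [rho(2) - phi_11 rho(1)] / [1 - phi_11 rho(1)] = [0.6709 - (0.6743)(0.6743)] / [1 - (0.6743)(0.6743)]
         = 0.21621951 / 0.54531951 = 0.396501.
  Update: phi_21 = phi_11 - phi_22 phi_11 = 0.6743 - (0.396501)(0.6743) = 0.40694.
Step k = 3:
  phi_33 = [rho(3) - phi_21 rho(2) - phi_22 rho(1)] / [1 - phi_21 rho(1) - phi_22 rho(2)]
    numerator   = 0.6493 - (0.40694)(0.6709) - (0.396501)(0.6743) = 0.10892384
    denominator = 1 - (0.40694)(0.6743) - (0.396501)(0.6709) = 0.45958835
  phi_33 = 0.10892384 / 0.45958835 = 0.237.
Therefore phi_{33} = 0.2370.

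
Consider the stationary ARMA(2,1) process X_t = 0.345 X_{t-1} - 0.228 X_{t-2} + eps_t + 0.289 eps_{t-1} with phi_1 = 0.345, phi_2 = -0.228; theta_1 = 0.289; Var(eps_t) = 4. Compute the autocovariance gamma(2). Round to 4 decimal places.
\gamma(2) = -0.4233

Multiply the model equation by X_{t-k} and take expectations. With theta_0 = psi_0 = 1 and psi_j the MA(infinity) weights, this gives
  gamma(k) - sum_i phi_i gamma(k-i) = c_k,
  c_k = sigma^2 * sum_{j=k..q} theta_j psi_{j-k}   (c_k = 0 for k > q),
using gamma(-m) = gamma(m).
psi-weights needed (psi_j = theta_j + sum_i phi_i psi_{j-i}):
  psi_1 = theta_1 + phi_1 = 0.289 + (0.345) = 0.634
Right-hand sides:
  c_0 = sigma^2 (1 + theta_1 psi_1) = 4 * (1 + (0.289)(0.634)) = 4 * 1.183226 = 4.732904
  c_1 = sigma^2 theta_1 = 4 * (0.289) = 1.156
  c_2 = 0
Equations for k = 0, 1, 2 (AR order 2, c_2 = 0):
  (E0) gamma(0) = phi_1 gamma(1) + phi_2 gamma(2) + c_0
  (E1) gamma(1) = phi_1 gamma(0) + phi_2 gamma(1) + c_1
  (E2) gamma(2) = phi_1 gamma(1) + phi_2 gamma(0)
From (E1): gamma(1) = A gamma(0) + B with
  A = phi_1 / (1 - phi_2) = 0.345 / 1.228 = 0.280945,   B = c_1 / (1 - phi_2) = 1.156 / 1.228 = 0.941368.
Insert (E2) into (E0): gamma(0) (1 - phi_2^2) = phi_1 (1 + phi_2) gamma(1) + c_0.
  phi_1 (1 + phi_2) = (0.345)(0.772) = 0.26634,   1 - phi_2^2 = 0.948016.
Replace gamma(1) by A gamma(0) + B and collect gamma(0):
  gamma(0) [0.948016 - (0.26634)(0.280945)] = (0.26634)(0.941368) + 4.732904
  gamma(0) * 0.873189 = 4.983628
  gamma(0) = 4.983628 / 0.873189 = 5.707386.
  gamma(1) = A gamma(0) + B = (0.280945)(5.707386) + (0.941368) = 2.544828.
  gamma(2) = phi_1 gamma(1) + phi_2 gamma(0) = (0.345)(2.544828) + (-0.228)(5.707386) = -0.423319.
Therefore gamma(2) = -0.4233 (to 4 decimal places).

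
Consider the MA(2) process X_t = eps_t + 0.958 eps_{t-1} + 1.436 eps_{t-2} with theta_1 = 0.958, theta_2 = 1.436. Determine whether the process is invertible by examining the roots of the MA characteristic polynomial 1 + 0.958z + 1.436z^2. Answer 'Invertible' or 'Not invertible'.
\text{Not invertible}

The MA(q) characteristic polynomial is P(z) = 1 + 0.958z + 1.436z^2.
Invertibility requires all roots to lie outside the unit circle, i.e. |z| > 1 for every root.
Set 1 + (0.958) z + (1.436) z^2 = 0, i.e. a z^2 + b z + c = 0 with a = 1.436, b = 0.958, c = 1.
Discriminant D = b^2 - 4ac = (0.958)^2 - 4*(1.436)*1 = 0.917764 - (5.744) = -4.826236.
D < 0, so the roots are the complex-conjugate pair z = (-b +/- i sqrt(-D)) / (2a) = -0.3336 +/- 0.7649i.
For a conjugate pair |z|^2 = z * conj(z) = (product of roots) = c/a = 1/(1.436) = 0.696379, so |z| = sqrt(0.696379) = 0.8345 for both roots.
Moduli of all roots: 0.8345, 0.8345.
All moduli strictly greater than 1? No.
Verdict: Not invertible.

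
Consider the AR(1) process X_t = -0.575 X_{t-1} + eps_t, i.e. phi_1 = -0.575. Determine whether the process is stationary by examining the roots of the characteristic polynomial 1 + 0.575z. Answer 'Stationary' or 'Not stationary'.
\text{Stationary}

The AR(p) characteristic polynomial is P(z) = 1 + 0.575z.
Stationarity requires all roots to lie outside the unit circle, i.e. |z| > 1 for every root.
This is linear in z: 1 + (0.575) z = 0  =>  z = -1/(0.575) = -1.73913,  |z| = 1.73913.
Moduli of all roots: 1.7391.
All moduli strictly greater than 1? Yes.
Verdict: Stationary.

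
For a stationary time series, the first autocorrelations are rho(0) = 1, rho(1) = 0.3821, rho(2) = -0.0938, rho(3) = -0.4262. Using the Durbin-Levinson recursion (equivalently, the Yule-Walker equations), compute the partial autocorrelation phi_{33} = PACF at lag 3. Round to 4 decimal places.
\phi_{33} = -0.3470

The PACF at lag k is phi_{kk}, the last component of the solution
to the Yule-Walker system G_k phi = r_k where
  (G_k)_{ij} = rho(|i - j|), (r_k)_i = rho(i), i,j = 1..k.
Equivalently, Durbin-Levinson gives phi_{kk} iteratively:
  phi_{11} = rho(1)
  phi_{kk} = [rho(k) - sum_{j=1..k-1} phi_{k-1,j} rho(k-j)]
            / [1 - sum_{j=1..k-1} phi_{k-1,j} rho(j)],
  phi_{k,j} = phi_{k-1,j} - phi_{kk} phi_{k-1,k-j},  j = 1..k-1.
Step k = 1:
  phi_11 = rho(1) = 0.3821.
Step k = 2:
  phi_22 = [rho(2) - phi_11 rho(1)] / [1 - phi_11 rho(1)] = [-0.0938 - (0.3821)(0.3821)] / [1 - (0.3821)(0.3821)]
         = -0.23980041 / 0.85399959 = -0.280797.
  Update: phi_21 = phi_11 - phi_22 phi_11 = 0.3821 - (-0.280797)(0.3821) = 0.489392.
Step k = 3:
  phi_33 = [rho(3) - phi_21 rho(2) - phi_22 rho(1)] / [1 - phi_21 rho(1) - phi_22 rho(2)]
    numerator   = -0.4262 - (0.489392)(-0.0938) - (-0.280797)(0.3821) = -0.2730025
    denominator = 1 - (0.489392)(0.3821) - (-0.280797)(-0.0938) = 0.78666439
  phi_33 = -0.2730025 / 0.78666439 = -0.347.
Therefore phi_{33} = -0.3470.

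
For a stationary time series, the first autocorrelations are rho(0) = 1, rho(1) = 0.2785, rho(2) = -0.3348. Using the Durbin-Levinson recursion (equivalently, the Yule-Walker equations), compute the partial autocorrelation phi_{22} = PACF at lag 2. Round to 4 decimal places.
\phi_{22} = -0.4470

The PACF at lag k is phi_{kk}, the last component of the solution
to the Yule-Walker system G_k phi = r_k where
  (G_k)_{ij} = rho(|i - j|), (r_k)_i = rho(i), i,j = 1..k.
Equivalently, Durbin-Levinson gives phi_{kk} iteratively:
  phi_{11} = rho(1)
  phi_{kk} = [rho(k) - sum_{j=1..k-1} phi_{k-1,j} rho(k-j)]
            / [1 - sum_{j=1..k-1} phi_{k-1,j} rho(j)],
  phi_{k,j} = phi_{k-1,j} - phi_{kk} phi_{k-1,k-j},  j = 1..k-1.
Step k = 1:
  phi_11 = rho(1) = 0.2785.
Step k = 2:
  phi_22 = [rho(2) - phi_11 rho(1)] / [1 - phi_11 rho(1)] = [-0.3348 - (0.2785)(0.2785)] / [1 - (0.2785)(0.2785)]
         = -0.41236225 / 0.92243775 = -0.447.
Therefore phi_{22} = -0.4470.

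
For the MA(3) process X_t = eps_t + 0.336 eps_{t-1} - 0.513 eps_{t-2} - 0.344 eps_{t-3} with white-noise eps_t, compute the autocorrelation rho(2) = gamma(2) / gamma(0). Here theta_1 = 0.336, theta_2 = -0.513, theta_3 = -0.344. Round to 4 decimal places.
\rho(2) = -0.4206

For an MA(q) process with theta_0 = 1, the autocovariance is
  gamma(k) = sigma^2 * sum_{i=0..q-k} theta_i * theta_{i+k},
and rho(k) = gamma(k) / gamma(0). Sigma^2 cancels.
  numerator   = (1)*(-0.513) + (0.336)*(-0.344) = -0.628584.
  denominator = (1)^2 + (0.336)^2 + (-0.513)^2 + (-0.344)^2 = 1.494401.
  rho(2) = -0.628584 / 1.494401 = -0.4206.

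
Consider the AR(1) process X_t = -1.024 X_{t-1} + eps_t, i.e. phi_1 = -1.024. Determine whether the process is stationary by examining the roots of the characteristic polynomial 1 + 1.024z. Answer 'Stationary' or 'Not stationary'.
\text{Not stationary}

The AR(p) characteristic polynomial is P(z) = 1 + 1.024z.
Stationarity requires all roots to lie outside the unit circle, i.e. |z| > 1 for every root.
This is linear in z: 1 + (1.024) z = 0  =>  z = -1/(1.024) = -0.976562,  |z| = 0.976562.
Moduli of all roots: 0.9766.
All moduli strictly greater than 1? No.
Verdict: Not stationary.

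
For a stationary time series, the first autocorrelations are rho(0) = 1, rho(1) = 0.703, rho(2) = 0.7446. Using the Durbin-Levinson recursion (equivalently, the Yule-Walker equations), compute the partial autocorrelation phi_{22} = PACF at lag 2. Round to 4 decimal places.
\phi_{22} = 0.4950

The PACF at lag k is phi_{kk}, the last component of the solution
to the Yule-Walker system G_k phi = r_k where
  (G_k)_{ij} = rho(|i - j|), (r_k)_i = rho(i), i,j = 1..k.
Equivalently, Durbin-Levinson gives phi_{kk} iteratively:
  phi_{11} = rho(1)
  phi_{kk} = [rho(k) - sum_{j=1..k-1} phi_{k-1,j} rho(k-j)]
            / [1 - sum_{j=1..k-1} phi_{k-1,j} rho(j)],
  phi_{k,j} = phi_{k-1,j} - phi_{kk} phi_{k-1,k-j},  j = 1..k-1.
Step k = 1:
  phi_11 = rho(1) = 0.703.
Step k = 2:
  phi_22 = [rho(2) - phi_11 rho(1)] / [1 - phi_11 rho(1)] = [0.7446 - (0.703)(0.703)] / [1 - (0.703)(0.703)]
         = 0.250391 / 0.505791 = 0.495.
Therefore phi_{22} = 0.4950.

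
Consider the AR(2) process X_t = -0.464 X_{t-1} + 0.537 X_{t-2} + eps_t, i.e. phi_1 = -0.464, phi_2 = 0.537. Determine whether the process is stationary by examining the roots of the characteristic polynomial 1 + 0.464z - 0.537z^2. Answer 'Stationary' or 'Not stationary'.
\text{Not stationary}

The AR(p) characteristic polynomial is P(z) = 1 + 0.464z - 0.537z^2.
Stationarity requires all roots to lie outside the unit circle, i.e. |z| > 1 for every root.
Set 1 + (0.464) z + (-0.537) z^2 = 0, i.e. a z^2 + b z + c = 0 with a = -0.537, b = 0.464, c = 1.
Discriminant D = b^2 - 4ac = (0.464)^2 - 4*(-0.537)*1 = 0.215296 - (-2.148) = 2.363296.
D >= 0, so the roots are real: z = (-b +/- sqrt(D)) / (2a) = (-0.464 +/- 1.537302) / (-1.074).
  z_1 = (-0.464 + 1.537302) / (-1.074) = -0.9993,   |z_1| = 0.9993.
  z_2 = (-0.464 - 1.537302) / (-1.074) = 1.8634,   |z_2| = 1.8634.
Moduli of all roots: 0.9993, 1.8634.
All moduli strictly greater than 1? No.
Verdict: Not stationary.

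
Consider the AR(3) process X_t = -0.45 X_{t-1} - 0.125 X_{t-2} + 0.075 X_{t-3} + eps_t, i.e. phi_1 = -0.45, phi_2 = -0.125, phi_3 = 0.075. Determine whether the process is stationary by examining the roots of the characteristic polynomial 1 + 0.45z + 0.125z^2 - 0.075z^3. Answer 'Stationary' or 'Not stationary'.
\text{Stationary}

The AR(p) characteristic polynomial is P(z) = 1 + 0.45z + 0.125z^2 - 0.075z^3.
Stationarity requires all roots to lie outside the unit circle, i.e. |z| > 1 for every root.
Degree 3: look for a simple real root z0 first, then factor out (1 - z/z0) and solve the remaining quadratic.
Testing z0 = 4: P(4) = 1 + (0.45)(4) + (0.125)(4)^2 + (-0.075)(4)^3
  = 1 + (1.8) + (2) + (-4.8) = 0.  So z_0 = 4 is a root, |z_0| = 4.
Divide out the factor (1 - 0.25 z) = (1 - z/z0) (since 1/z0 = 0.25):
  P(z) = (1 - 0.25 z)(1 + (0.7) z + (0.3) z^2)
  [check: z-coef 0.7 - (0.25) = 0.45; z^2-coef 0.3 - (0.25)(0.7) = 0.125; z^3-coef -(0.25)(0.3) = -0.075.]
Remaining roots from the quadratic factor 1 + (0.7) z + (0.3) z^2:
  Set 1 + (0.7) z + (0.3) z^2 = 0, i.e. a z^2 + b z + c = 0 with a = 0.3, b = 0.7, c = 1.
  Discriminant D = b^2 - 4ac = (0.7)^2 - 4*(0.3)*1 = 0.49 - (1.2) = -0.71.
  D < 0, so the roots are the complex-conjugate pair z = (-b +/- i sqrt(-D)) / (2a) = -1.1667 +/- 1.4044i.
  For a conjugate pair |z|^2 = z * conj(z) = (product of roots) = c/a = 1/(0.3) = 3.333333, so |z| = sqrt(3.333333) = 1.8257 for both roots.
Moduli of all roots: 4.0000, 1.8257, 1.8257.
All moduli strictly greater than 1? Yes.
Verdict: Stationary.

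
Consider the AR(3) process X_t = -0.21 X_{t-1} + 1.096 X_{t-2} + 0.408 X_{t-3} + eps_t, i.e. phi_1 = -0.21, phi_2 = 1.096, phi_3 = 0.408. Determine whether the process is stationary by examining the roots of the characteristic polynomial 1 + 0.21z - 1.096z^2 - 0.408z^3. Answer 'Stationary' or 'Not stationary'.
\text{Not stationary}

The AR(p) characteristic polynomial is P(z) = 1 + 0.21z - 1.096z^2 - 0.408z^3.
Stationarity requires all roots to lie outside the unit circle, i.e. |z| > 1 for every root.
Degree 3: look for a simple real root z0 first, then factor out (1 - z/z0) and solve the remaining quadratic.
Testing z0 = -2.5: P(-2.5) = 1 + (0.21)(-2.5) + (-1.096)(-2.5)^2 + (-0.408)(-2.5)^3
  = 1 + (-0.525) + (-6.85) + (6.375) = 0.  So z_0 = -2.5 is a root, |z_0| = 2.5.
Divide out the factor (1 + 0.4 z) = (1 - z/z0) (since 1/z0 = -0.4):
  P(z) = (1 + 0.4 z)(1 + (-0.19) z + (-1.02) z^2)
  [check: z-coef -0.19 - (-0.4) = 0.21; z^2-coef -1.02 - (-0.4)(-0.19) = -1.096; z^3-coef -(-0.4)(-1.02) = -0.408.]
Remaining roots from the quadratic factor 1 + (-0.19) z + (-1.02) z^2:
  Set 1 + (-0.19) z + (-1.02) z^2 = 0, i.e. a z^2 + b z + c = 0 with a = -1.02, b = -0.19, c = 1.
  Discriminant D = b^2 - 4ac = (-0.19)^2 - 4*(-1.02)*1 = 0.0361 - (-4.08) = 4.1161.
  D >= 0, so the roots are real: z = (-b +/- sqrt(D)) / (2a) = (0.19 +/- 2.028817) / (-2.04).
    z_1 = (0.19 + 2.028817) / (-2.04) = -1.0877,   |z_1| = 1.0877.
    z_2 = (0.19 - 2.028817) / (-2.04) = 0.9014,   |z_2| = 0.9014.
Moduli of all roots: 2.5000, 1.0877, 0.9014.
All moduli strictly greater than 1? No.
Verdict: Not stationary.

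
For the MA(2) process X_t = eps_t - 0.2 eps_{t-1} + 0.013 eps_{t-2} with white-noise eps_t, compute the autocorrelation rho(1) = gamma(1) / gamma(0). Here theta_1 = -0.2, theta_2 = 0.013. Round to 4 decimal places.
\rho(1) = -0.1948

For an MA(q) process with theta_0 = 1, the autocovariance is
  gamma(k) = sigma^2 * sum_{i=0..q-k} theta_i * theta_{i+k},
and rho(k) = gamma(k) / gamma(0). Sigma^2 cancels.
  numerator   = (1)*(-0.2) + (-0.2)*(0.013) = -0.2026.
  denominator = (1)^2 + (-0.2)^2 + (0.013)^2 = 1.040169.
  rho(1) = -0.2026 / 1.040169 = -0.1948.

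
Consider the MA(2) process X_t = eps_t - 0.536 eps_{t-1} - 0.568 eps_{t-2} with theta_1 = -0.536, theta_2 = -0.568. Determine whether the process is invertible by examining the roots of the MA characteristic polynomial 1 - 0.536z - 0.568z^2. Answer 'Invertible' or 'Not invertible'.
\text{Not invertible}

The MA(q) characteristic polynomial is P(z) = 1 - 0.536z - 0.568z^2.
Invertibility requires all roots to lie outside the unit circle, i.e. |z| > 1 for every root.
Set 1 + (-0.536) z + (-0.568) z^2 = 0, i.e. a z^2 + b z + c = 0 with a = -0.568, b = -0.536, c = 1.
Discriminant D = b^2 - 4ac = (-0.536)^2 - 4*(-0.568)*1 = 0.287296 - (-2.272) = 2.559296.
D >= 0, so the roots are real: z = (-b +/- sqrt(D)) / (2a) = (0.536 +/- 1.59978) / (-1.136).
  z_1 = (0.536 + 1.59978) / (-1.136) = -1.8801,   |z_1| = 1.8801.
  z_2 = (0.536 - 1.59978) / (-1.136) = 0.9364,   |z_2| = 0.9364.
Moduli of all roots: 1.8801, 0.9364.
All moduli strictly greater than 1? No.
Verdict: Not invertible.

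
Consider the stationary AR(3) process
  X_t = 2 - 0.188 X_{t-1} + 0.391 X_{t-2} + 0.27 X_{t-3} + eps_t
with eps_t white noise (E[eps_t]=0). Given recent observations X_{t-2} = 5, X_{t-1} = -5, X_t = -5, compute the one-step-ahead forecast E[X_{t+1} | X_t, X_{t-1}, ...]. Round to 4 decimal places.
E[X_{t+1} \mid \mathcal F_t] = 2.3350

For an AR(p) model X_t = c + sum_i phi_i X_{t-i} + eps_t, the
one-step-ahead conditional mean is
  E[X_{t+1} | X_t, ...] = c + sum_i phi_i X_{t+1-i}.
Substitute known values:
  E[X_{t+1} | ...] = 2 + (-0.188) * (-5) + (0.391) * (-5) + (0.27) * (5)
                   = 2.3350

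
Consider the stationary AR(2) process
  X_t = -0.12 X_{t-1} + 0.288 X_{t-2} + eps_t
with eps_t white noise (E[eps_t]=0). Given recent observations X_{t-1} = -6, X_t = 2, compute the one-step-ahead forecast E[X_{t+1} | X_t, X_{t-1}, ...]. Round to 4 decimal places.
E[X_{t+1} \mid \mathcal F_t] = -1.9680

For an AR(p) model X_t = c + sum_i phi_i X_{t-i} + eps_t, the
one-step-ahead conditional mean is
  E[X_{t+1} | X_t, ...] = c + sum_i phi_i X_{t+1-i}.
Substitute known values:
  E[X_{t+1} | ...] = (-0.12) * (2) + (0.288) * (-6)
                   = -1.9680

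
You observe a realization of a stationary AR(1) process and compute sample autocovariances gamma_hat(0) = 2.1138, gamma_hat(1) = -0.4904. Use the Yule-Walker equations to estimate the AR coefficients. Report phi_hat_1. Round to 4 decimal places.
\hat\phi_{1} = -0.2320

The Yule-Walker equations for an AR(p) process read, in matrix form,
  Gamma_p phi = r_p,   with   (Gamma_p)_{ij} = gamma(|i - j|),
                       (r_p)_i = gamma(i),   i,j = 1..p.
Substitute the sample gammas (Toeplitz matrix and right-hand side of size 1):
  Gamma_p = [[2.1138]]
  r_p     = [-0.4904]
With p = 1 this is the single equation gamma(0) phi_1 = gamma(1):
  phi_hat_1 = gamma(1) / gamma(0) = -0.4904 / 2.1138 = -0.2320.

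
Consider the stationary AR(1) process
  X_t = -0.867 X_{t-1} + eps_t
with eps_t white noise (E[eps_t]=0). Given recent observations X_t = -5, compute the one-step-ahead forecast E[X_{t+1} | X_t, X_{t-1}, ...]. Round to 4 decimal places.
E[X_{t+1} \mid \mathcal F_t] = 4.3350

For an AR(p) model X_t = c + sum_i phi_i X_{t-i} + eps_t, the
one-step-ahead conditional mean is
  E[X_{t+1} | X_t, ...] = c + sum_i phi_i X_{t+1-i}.
Substitute known values:
  E[X_{t+1} | ...] = (-0.867) * (-5)
                   = 4.3350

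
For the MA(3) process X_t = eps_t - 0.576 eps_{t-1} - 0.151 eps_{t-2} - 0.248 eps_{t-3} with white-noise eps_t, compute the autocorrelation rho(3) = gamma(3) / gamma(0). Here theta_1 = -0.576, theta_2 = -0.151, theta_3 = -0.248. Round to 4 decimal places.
\rho(3) = -0.1751

For an MA(q) process with theta_0 = 1, the autocovariance is
  gamma(k) = sigma^2 * sum_{i=0..q-k} theta_i * theta_{i+k},
and rho(k) = gamma(k) / gamma(0). Sigma^2 cancels.
  numerator   = (1)*(-0.248) = -0.248.
  denominator = (1)^2 + (-0.576)^2 + (-0.151)^2 + (-0.248)^2 = 1.416081.
  rho(3) = -0.248 / 1.416081 = -0.1751.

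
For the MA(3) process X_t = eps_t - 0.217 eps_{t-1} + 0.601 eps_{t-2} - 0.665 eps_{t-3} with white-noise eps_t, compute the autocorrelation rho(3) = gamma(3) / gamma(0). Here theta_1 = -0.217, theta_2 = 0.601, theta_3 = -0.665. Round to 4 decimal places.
\rho(3) = -0.3594

For an MA(q) process with theta_0 = 1, the autocovariance is
  gamma(k) = sigma^2 * sum_{i=0..q-k} theta_i * theta_{i+k},
and rho(k) = gamma(k) / gamma(0). Sigma^2 cancels.
  numerator   = (1)*(-0.665) = -0.665.
  denominator = (1)^2 + (-0.217)^2 + (0.601)^2 + (-0.665)^2 = 1.850515.
  rho(3) = -0.665 / 1.850515 = -0.3594.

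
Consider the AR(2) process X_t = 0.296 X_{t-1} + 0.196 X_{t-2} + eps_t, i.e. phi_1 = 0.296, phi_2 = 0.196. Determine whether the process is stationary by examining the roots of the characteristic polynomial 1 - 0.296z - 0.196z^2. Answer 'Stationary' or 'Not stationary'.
\text{Stationary}

The AR(p) characteristic polynomial is P(z) = 1 - 0.296z - 0.196z^2.
Stationarity requires all roots to lie outside the unit circle, i.e. |z| > 1 for every root.
Set 1 + (-0.296) z + (-0.196) z^2 = 0, i.e. a z^2 + b z + c = 0 with a = -0.196, b = -0.296, c = 1.
Discriminant D = b^2 - 4ac = (-0.296)^2 - 4*(-0.196)*1 = 0.087616 - (-0.784) = 0.871616.
D >= 0, so the roots are real: z = (-b +/- sqrt(D)) / (2a) = (0.296 +/- 0.933604) / (-0.392).
  z_1 = (0.296 + 0.933604) / (-0.392) = -3.1367,   |z_1| = 3.1367.
  z_2 = (0.296 - 0.933604) / (-0.392) = 1.6265,   |z_2| = 1.6265.
Moduli of all roots: 3.1367, 1.6265.
All moduli strictly greater than 1? Yes.
Verdict: Stationary.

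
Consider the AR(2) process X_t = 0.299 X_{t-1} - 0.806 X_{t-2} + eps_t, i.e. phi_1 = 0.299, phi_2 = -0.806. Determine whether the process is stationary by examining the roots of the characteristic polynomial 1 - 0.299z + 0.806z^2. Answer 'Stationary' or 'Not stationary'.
\text{Stationary}

The AR(p) characteristic polynomial is P(z) = 1 - 0.299z + 0.806z^2.
Stationarity requires all roots to lie outside the unit circle, i.e. |z| > 1 for every root.
Set 1 + (-0.299) z + (0.806) z^2 = 0, i.e. a z^2 + b z + c = 0 with a = 0.806, b = -0.299, c = 1.
Discriminant D = b^2 - 4ac = (-0.299)^2 - 4*(0.806)*1 = 0.089401 - (3.224) = -3.134599.
D < 0, so the roots are the complex-conjugate pair z = (-b +/- i sqrt(-D)) / (2a) = 0.1855 +/- 1.0983i.
For a conjugate pair |z|^2 = z * conj(z) = (product of roots) = c/a = 1/(0.806) = 1.240695, so |z| = sqrt(1.240695) = 1.1139 for both roots.
Moduli of all roots: 1.1139, 1.1139.
All moduli strictly greater than 1? Yes.
Verdict: Stationary.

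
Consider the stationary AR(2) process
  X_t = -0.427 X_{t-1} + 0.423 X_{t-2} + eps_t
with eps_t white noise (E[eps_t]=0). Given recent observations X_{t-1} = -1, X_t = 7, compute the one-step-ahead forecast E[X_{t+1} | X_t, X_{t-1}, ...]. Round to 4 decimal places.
E[X_{t+1} \mid \mathcal F_t] = -3.4120

For an AR(p) model X_t = c + sum_i phi_i X_{t-i} + eps_t, the
one-step-ahead conditional mean is
  E[X_{t+1} | X_t, ...] = c + sum_i phi_i X_{t+1-i}.
Substitute known values:
  E[X_{t+1} | ...] = (-0.427) * (7) + (0.423) * (-1)
                   = -3.4120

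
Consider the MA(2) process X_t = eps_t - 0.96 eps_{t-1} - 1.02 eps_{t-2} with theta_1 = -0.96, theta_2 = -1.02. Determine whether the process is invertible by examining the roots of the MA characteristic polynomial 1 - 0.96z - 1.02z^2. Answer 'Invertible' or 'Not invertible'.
\text{Not invertible}

The MA(q) characteristic polynomial is P(z) = 1 - 0.96z - 1.02z^2.
Invertibility requires all roots to lie outside the unit circle, i.e. |z| > 1 for every root.
Set 1 + (-0.96) z + (-1.02) z^2 = 0, i.e. a z^2 + b z + c = 0 with a = -1.02, b = -0.96, c = 1.
Discriminant D = b^2 - 4ac = (-0.96)^2 - 4*(-1.02)*1 = 0.9216 - (-4.08) = 5.0016.
D >= 0, so the roots are real: z = (-b +/- sqrt(D)) / (2a) = (0.96 +/- 2.236426) / (-2.04).
  z_1 = (0.96 + 2.236426) / (-2.04) = -1.5669,   |z_1| = 1.5669.
  z_2 = (0.96 - 2.236426) / (-2.04) = 0.6257,   |z_2| = 0.6257.
Moduli of all roots: 1.5669, 0.6257.
All moduli strictly greater than 1? No.
Verdict: Not invertible.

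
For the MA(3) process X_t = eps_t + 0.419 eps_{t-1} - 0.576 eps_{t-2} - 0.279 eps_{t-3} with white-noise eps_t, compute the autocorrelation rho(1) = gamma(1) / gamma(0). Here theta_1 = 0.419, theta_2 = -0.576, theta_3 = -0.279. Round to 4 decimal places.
\rho(1) = 0.2135

For an MA(q) process with theta_0 = 1, the autocovariance is
  gamma(k) = sigma^2 * sum_{i=0..q-k} theta_i * theta_{i+k},
and rho(k) = gamma(k) / gamma(0). Sigma^2 cancels.
  numerator   = (1)*(0.419) + (0.419)*(-0.576) + (-0.576)*(-0.279) = 0.33836.
  denominator = (1)^2 + (0.419)^2 + (-0.576)^2 + (-0.279)^2 = 1.585178.
  rho(1) = 0.33836 / 1.585178 = 0.2135.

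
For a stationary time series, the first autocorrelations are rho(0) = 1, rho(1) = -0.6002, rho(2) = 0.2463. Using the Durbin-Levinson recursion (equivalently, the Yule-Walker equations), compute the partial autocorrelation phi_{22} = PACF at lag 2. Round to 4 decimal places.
\phi_{22} = -0.1781

The PACF at lag k is phi_{kk}, the last component of the solution
to the Yule-Walker system G_k phi = r_k where
  (G_k)_{ij} = rho(|i - j|), (r_k)_i = rho(i), i,j = 1..k.
Equivalently, Durbin-Levinson gives phi_{kk} iteratively:
  phi_{11} = rho(1)
  phi_{kk} = [rho(k) - sum_{j=1..k-1} phi_{k-1,j} rho(k-j)]
            / [1 - sum_{j=1..k-1} phi_{k-1,j} rho(j)],
  phi_{k,j} = phi_{k-1,j} - phi_{kk} phi_{k-1,k-j},  j = 1..k-1.
Step k = 1:
  phi_11 = rho(1) = -0.6002.
Step k = 2:
  phi_22 = [rho(2) - phi_11 rho(1)] / [1 - phi_11 rho(1)] = [0.2463 - (-0.6002)(-0.6002)] / [1 - (-0.6002)(-0.6002)]
         = -0.11394004 / 0.63975996 = -0.1781.
Therefore phi_{22} = -0.1781.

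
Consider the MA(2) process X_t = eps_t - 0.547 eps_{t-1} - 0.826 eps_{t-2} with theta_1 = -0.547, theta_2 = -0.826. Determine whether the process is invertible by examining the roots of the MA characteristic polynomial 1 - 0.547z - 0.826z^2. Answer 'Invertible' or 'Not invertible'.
\text{Not invertible}

The MA(q) characteristic polynomial is P(z) = 1 - 0.547z - 0.826z^2.
Invertibility requires all roots to lie outside the unit circle, i.e. |z| > 1 for every root.
Set 1 + (-0.547) z + (-0.826) z^2 = 0, i.e. a z^2 + b z + c = 0 with a = -0.826, b = -0.547, c = 1.
Discriminant D = b^2 - 4ac = (-0.547)^2 - 4*(-0.826)*1 = 0.299209 - (-3.304) = 3.603209.
D >= 0, so the roots are real: z = (-b +/- sqrt(D)) / (2a) = (0.547 +/- 1.898212) / (-1.652).
  z_1 = (0.547 + 1.898212) / (-1.652) = -1.4802,   |z_1| = 1.4802.
  z_2 = (0.547 - 1.898212) / (-1.652) = 0.8179,   |z_2| = 0.8179.
Moduli of all roots: 1.4802, 0.8179.
All moduli strictly greater than 1? No.
Verdict: Not invertible.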